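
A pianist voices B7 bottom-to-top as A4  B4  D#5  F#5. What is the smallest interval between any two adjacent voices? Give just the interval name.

major second

Adjacent intervals: A4→B4 = major second; B4→D#5 = major third; D#5→F#5 = minor third.
The smallest is A4 to B4, a major second (2 semitones).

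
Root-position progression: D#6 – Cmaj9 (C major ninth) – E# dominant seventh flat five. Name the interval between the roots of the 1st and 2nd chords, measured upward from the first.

d7

The roots are D# and C.
From D# to C: 9 semitones over a seventh = diminished.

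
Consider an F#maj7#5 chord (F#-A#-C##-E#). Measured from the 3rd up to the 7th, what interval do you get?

3rd = A#; 7th = E#.
A# up to E# spans 5 letter names and 7 semitones — a perfect fifth.

P5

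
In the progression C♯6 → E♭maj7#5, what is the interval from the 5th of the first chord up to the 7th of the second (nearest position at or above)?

The 5th of C♯6 is G♯; the 7th of E♭maj7#5 is D.
From G♯ to D: 6 semitones over a fifth = diminished.

diminished 5th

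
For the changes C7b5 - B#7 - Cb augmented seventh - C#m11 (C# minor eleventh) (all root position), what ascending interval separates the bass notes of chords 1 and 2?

The roots are C and B#.
C up to B# is 12 semitones, a half step wider than a major seventh, so the interval is augmented.

A7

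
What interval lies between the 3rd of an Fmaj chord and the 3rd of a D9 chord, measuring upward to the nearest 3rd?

The 3rd of Fmaj is A; the 3rd of D9 is F♯.
From A to F♯ is 9 semitones, exactly the major sixth.

major sixth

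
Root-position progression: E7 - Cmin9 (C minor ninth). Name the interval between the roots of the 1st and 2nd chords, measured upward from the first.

The roots are E and C.
From E to C: 8 semitones over a sixth = minor.

minor sixth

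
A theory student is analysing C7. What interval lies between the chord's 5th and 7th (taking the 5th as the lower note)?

minor third

The chord tones of C7 (C dominant seventh) are C-E-G-Bb.
That puts G below Bb.
G up to Bb is 3 semitones, a half step narrower than a major third, so the interval is minor.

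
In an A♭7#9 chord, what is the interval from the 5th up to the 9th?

A♭7#9 (A♭ dominant seventh sharp nine) is spelled A♭-C-E♭-G♭-B.
The 5th is E♭ and the 9th is B.
5 letter names make it a fifth; at 8 semitones (a half step wider than perfect) the quality is augmented.

augmented 5th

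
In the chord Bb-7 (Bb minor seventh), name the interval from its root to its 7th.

Bb minor seventh is spelled Bb–Db–F–Ab.
Root = Bb; 7th = Ab.
7 letter names make it a seventh; at 10 semitones (a half step narrower than major) the quality is minor.

minor 7th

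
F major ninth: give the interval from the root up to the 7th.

major seventh

Spelling the chord: F-A-C-E-G.
That puts F below E.
Counting 7 letters and 11 half steps from F gives a major seventh.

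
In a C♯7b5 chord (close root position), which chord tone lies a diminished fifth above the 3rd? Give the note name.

Spelling the chord: C♯–E♯–G–B.
The 3rd is E♯. A diminished fifth above E♯ is B.
B is the chord's 7th.

B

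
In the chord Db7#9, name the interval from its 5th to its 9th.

augmented fifth

Db7#9 (Db dominant seventh sharp nine): Db-F-Ab-Cb-E.
So we need the interval from Ab up to E.
Ab up to E is 8 semitones, a half step wider than a perfect fifth, so the interval is augmented.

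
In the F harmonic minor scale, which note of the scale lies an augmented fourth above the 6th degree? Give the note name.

G

The scale is F G Ab Bb C Db E.
The 6th degree is Db; an augmented fourth above that is G — scale degree 2.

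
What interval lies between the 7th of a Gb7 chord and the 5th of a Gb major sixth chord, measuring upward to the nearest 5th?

M6

The 7th of Gb7 is Fb; the 5th of Gb major sixth is Db.
Counting 6 letters and 9 half steps from Fb gives a major sixth.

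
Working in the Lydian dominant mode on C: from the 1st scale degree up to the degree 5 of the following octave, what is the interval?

C lydian dominant: C D E F# G A Bb.
The 1st scale degree is C and the 5th degree (up an octave) is G.
From C to G is 19 semitones, exactly the perfect twelfth.

perfect twelfth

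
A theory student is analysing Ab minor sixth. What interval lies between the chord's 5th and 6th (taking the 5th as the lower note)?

major second

Ab minor sixth: Ab-Cb-Eb-F.
5th = Eb; 6th = F.
Counting 2 letters and 2 half steps from Eb gives a major second.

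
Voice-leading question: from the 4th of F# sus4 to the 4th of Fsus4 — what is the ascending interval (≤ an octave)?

d8

The 4th of F# sus4 is B; the 4th of Fsus4 is Bb.
B up to Bb is 11 semitones, a half step narrower than a perfect octave, so the interval is diminished.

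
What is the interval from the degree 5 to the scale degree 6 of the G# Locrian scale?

M2

The scale runs G# A B C# D E F#.
That puts D below E.
Counting 2 letters and 2 half steps from D gives a major second.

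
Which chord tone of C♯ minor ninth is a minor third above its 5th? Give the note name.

B

The chord tones of C♯min9 are C♯, E, G♯, B, D♯.
The 5th is G♯. A minor third above G♯ is B.
B is the chord's 7th.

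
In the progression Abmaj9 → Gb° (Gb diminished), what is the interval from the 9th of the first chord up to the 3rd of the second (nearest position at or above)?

d8

The 9th of Abmaj9 is Bb; the 3rd of Gb° (Gb diminished) is Bbb.
Bb up to Bbb is 11 semitones, a half step narrower than a perfect octave, so the interval is diminished.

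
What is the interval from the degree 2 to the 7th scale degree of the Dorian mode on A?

minor 6th

A dorian: A B C D E F# G.
So we need the interval from B up to G.
From B to G: 8 semitones over a sixth = minor.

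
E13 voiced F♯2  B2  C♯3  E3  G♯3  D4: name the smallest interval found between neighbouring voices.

Adjacent intervals: F♯2→B2 = perfect fourth; B2→C♯3 = major second; C♯3→E3 = minor third; E3→G♯3 = major third; G♯3→D4 = diminished fifth.
The smallest is B2 to C♯3, a major second (2 semitones).

major second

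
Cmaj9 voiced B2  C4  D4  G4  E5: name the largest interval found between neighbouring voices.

Adjacent intervals: B2→C4 = minor ninth; C4→D4 = major second; D4→G4 = perfect fourth; G4→E5 = major sixth.
The largest is B2 to C4, a minor ninth (13 semitones).

minor 9th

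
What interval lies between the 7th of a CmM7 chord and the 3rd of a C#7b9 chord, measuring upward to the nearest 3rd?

augmented fourth

CmM7 has B as its 7th, and C#7b9 has E# as its 3rd.
4 letter names make it a fourth; at 6 semitones (a half step wider than perfect) the quality is augmented.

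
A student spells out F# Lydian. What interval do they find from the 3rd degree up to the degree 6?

perfect 4th

F# lydian: F# G# A# B# C# D# E#.
That puts A# below D#.
A# up to D# spans 4 letter names and 5 semitones — a perfect fourth.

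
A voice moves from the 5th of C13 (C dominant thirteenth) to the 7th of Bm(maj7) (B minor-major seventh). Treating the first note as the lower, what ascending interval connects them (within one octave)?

augmented second

The 5th of C13 (C dominant thirteenth) is G; the 7th of Bm(maj7) (B minor-major seventh) is A♯.
From G to A♯: 3 semitones over a second = augmented.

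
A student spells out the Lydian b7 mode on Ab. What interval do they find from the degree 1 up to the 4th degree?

The scale runs Ab Bb C D Eb F Gb.
The degree 1 is Ab and the degree 4 is D.
From Ab to D: 6 semitones over a fourth = augmented.

augmented fourth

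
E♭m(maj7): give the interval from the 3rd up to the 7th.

augmented fifth

Spelling the chord: E♭, G♭, B♭, D.
The 3rd is G♭ and the 7th is D.
G♭ up to D is 8 semitones, a half step wider than a perfect fifth, so the interval is augmented.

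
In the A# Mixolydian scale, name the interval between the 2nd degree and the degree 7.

m6

Spelling the A# Mixolydian scale: A# B# C## D# E# F## G#.
The 2nd degree is B# and the 7th scale degree is G#.
From B# to G#: 8 semitones over a sixth = minor.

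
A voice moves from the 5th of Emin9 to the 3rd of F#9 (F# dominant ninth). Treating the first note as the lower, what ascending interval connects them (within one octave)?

M7

Emin9 has B as its 5th, and F#9 (F# dominant ninth) has A# as its 3rd.
B up to A# spans 7 letter names and 11 semitones — a major seventh.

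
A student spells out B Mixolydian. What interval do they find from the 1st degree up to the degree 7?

Spelling B Mixolydian: B C♯ D♯ E F♯ G♯ A.
1st degree = B; degree 7 = A.
From B to A: 10 semitones over a seventh = minor.

minor seventh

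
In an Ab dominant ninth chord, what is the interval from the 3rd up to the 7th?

Ab dominant ninth: Ab–C–Eb–Gb–Bb.
The 3rd is C and the 7th is Gb.
From C to Gb: 6 semitones over a fifth = diminished.

diminished fifth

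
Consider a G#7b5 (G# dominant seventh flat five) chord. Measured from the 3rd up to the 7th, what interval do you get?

diminished 5th

The chord tones of G# dominant seventh flat five are G# B# D F#.
That puts B# below F#.
From B# to F#: 6 semitones over a fifth = diminished.
That tritone between 3rd and 7th is what gives the dominant seventh its pull toward resolution.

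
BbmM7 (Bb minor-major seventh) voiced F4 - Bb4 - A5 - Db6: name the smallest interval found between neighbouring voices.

Adjacent intervals: F4→Bb4 = perfect fourth; Bb4→A5 = major seventh; A5→Db6 = diminished fourth.
The smallest is A5 to Db6, a diminished fourth (4 semitones).

diminished fourth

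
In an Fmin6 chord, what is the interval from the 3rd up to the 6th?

augmented fourth

Fm6 (F minor sixth): F–Ab–C–D.
So we need the interval from Ab up to D.
4 letter names make it a fourth; at 6 semitones (a half step wider than perfect) the quality is augmented.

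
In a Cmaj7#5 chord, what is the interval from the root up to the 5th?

augmented fifth

C augmented major seventh is spelled C-E-G#-B.
The root is C and the 5th is G#.
From C to G#: 8 semitones over a fifth = augmented.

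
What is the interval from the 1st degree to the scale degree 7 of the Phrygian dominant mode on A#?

The scale runs A# B C## D# E# F# G#.
So we need the interval from A# up to G#.
From A# to G#: 10 semitones over a seventh = minor.

m7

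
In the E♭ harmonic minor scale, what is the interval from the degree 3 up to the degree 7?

E♭ harmonic minor: E♭ F G♭ A♭ B♭ C♭ D.
So we need the interval from G♭ up to D.
G♭ up to D is 8 semitones, a half step wider than a perfect fifth, so the interval is augmented.

augmented fifth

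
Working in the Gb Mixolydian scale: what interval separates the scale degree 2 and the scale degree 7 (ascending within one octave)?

m6

Spelling the Gb Mixolydian scale: Gb Ab Bb Cb Db Eb Fb.
That puts Ab below Fb.
Ab up to Fb is 8 semitones, a half step narrower than a major sixth, so the interval is minor.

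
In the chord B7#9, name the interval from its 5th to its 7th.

minor third

Spelling the chord: B D# F# A C##.
So we need the interval from F# up to A.
F# up to A is 3 semitones, a half step narrower than a major third, so the interval is minor.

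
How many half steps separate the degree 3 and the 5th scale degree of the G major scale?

The scale is G A B C D E F#.
B up to D is a minor third — 3 semitones.

3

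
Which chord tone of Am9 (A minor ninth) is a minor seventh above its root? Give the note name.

G

Spelling the chord: A, C, E, G, B.
The root is A. A minor seventh above A is G.
G is the chord's 7th.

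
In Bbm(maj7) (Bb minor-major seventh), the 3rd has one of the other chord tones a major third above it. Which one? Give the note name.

F

Bbm(maj7) is spelled Bb–Db–F–A.
The 3rd is Db. A major third above Db is F.
F is the chord's 5th.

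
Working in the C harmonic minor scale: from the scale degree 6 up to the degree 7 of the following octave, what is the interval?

The scale runs C D Eb F G Ab B.
Scale degree 6 = Ab; 7th scale degree (up an octave) = B.
From Ab to B: 15 semitones over a ninth = augmented.

augmented ninth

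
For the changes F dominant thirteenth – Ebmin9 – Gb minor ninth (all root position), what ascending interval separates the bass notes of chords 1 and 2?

minor 7th

The roots are F and Eb.
F up to Eb is 10 semitones, a half step narrower than a major seventh, so the interval is minor.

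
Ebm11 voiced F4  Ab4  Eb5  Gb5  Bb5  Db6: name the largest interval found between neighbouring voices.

Adjacent intervals: F4→Ab4 = minor third; Ab4→Eb5 = perfect fifth; Eb5→Gb5 = minor third; Gb5→Bb5 = major third; Bb5→Db6 = minor third.
The largest is Ab4 to Eb5, a perfect fifth (7 semitones).

perfect fifth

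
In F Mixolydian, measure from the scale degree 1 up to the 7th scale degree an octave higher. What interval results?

The scale runs F G A Bb C D Eb.
The scale degree 1 is F and the 7th scale degree (up an octave) is Eb.
From F to Eb: 22 semitones over a fourteenth = minor.

minor fourteenth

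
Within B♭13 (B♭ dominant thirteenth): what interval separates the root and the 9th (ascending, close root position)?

M9

B♭ dominant thirteenth is spelled B♭-D-F-A♭-C-G.
Root = B♭; 9th = C.
B♭ up to C spans 9 letter names and 14 semitones — a major ninth.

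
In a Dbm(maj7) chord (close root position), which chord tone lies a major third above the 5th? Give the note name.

Dbm(maj7): Db Fb Ab C.
The 5th is Ab. A major third above Ab is C.
C is the chord's 7th.

C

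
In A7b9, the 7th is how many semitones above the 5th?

A7b9 is spelled A, C♯, E, G, B♭.
E to G is a minor third: 3 semitones.

3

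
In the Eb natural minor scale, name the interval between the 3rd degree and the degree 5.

M3

The scale runs Eb F Gb Ab Bb Cb Db.
3rd degree = Gb; scale degree 5 = Bb.
Counting 3 letters and 4 half steps from Gb gives a major third.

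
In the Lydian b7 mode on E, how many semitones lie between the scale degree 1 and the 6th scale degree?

9

The scale is E F# G# A# B C# D.
E up to C# is a major sixth — 9 semitones.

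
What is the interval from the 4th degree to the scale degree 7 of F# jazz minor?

The scale runs F# G# A B C# D# E#.
That puts B below E#.
From B to E#: 6 semitones over a fourth = augmented.

augmented fourth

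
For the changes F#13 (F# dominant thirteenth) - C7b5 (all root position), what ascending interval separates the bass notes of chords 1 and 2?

diminished 5th

The roots are F# and C.
From F# to C: 6 semitones over a fifth = diminished.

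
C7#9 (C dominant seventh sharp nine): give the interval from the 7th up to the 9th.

augmented third

C7#9: C-E-G-B♭-D♯.
So we need the interval from B♭ up to D♯.
From B♭ to D♯: 5 semitones over a third = augmented.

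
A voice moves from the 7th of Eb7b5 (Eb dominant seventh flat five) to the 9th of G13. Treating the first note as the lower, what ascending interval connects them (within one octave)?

augmented 5th

Eb7b5 (Eb dominant seventh flat five) has Db as its 7th, and G13 has A as its 9th.
5 letter names make it a fifth; at 8 semitones (a half step wider than perfect) the quality is augmented.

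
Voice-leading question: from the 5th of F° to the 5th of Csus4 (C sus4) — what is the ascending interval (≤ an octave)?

A5

F° has Cb as its 5th, and Csus4 (C sus4) has G as its 5th.
5 letter names make it a fifth; at 8 semitones (a half step wider than perfect) the quality is augmented.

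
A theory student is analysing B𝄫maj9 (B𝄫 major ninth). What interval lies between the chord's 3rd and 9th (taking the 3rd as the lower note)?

The chord tones of B𝄫 major ninth are B𝄫 D♭ F♭ A♭ C♭.
That puts D♭ below C♭.
7 letter names make it a seventh; at 10 semitones (a half step narrower than major) the quality is minor.

minor seventh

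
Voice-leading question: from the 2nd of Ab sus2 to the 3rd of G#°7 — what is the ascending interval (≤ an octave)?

The 2nd of Ab sus2 is Bb; the 3rd of G#°7 is B.
1 letter names make it a unison; at 1 semitone (a half step wider than perfect) the quality is augmented.

augmented unison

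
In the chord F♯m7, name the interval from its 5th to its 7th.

minor 3rd

F♯m7 is spelled F♯-A-C♯-E.
The 5th is C♯ and the 7th is E.
From C♯ to E: 3 semitones over a third = minor.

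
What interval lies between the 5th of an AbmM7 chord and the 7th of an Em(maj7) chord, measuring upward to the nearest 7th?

AbmM7 has Eb as its 5th, and Em(maj7) has D# as its 7th.
From Eb to D#: 12 semitones over a seventh = augmented.

A7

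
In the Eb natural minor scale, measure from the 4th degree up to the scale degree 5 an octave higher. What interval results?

major ninth

Eb natural minor: Eb F Gb Ab Bb Cb Db.
4th degree = Ab; 5th scale degree (up an octave) = Bb.
Ab up to Bb spans 9 letter names and 14 semitones — a major ninth.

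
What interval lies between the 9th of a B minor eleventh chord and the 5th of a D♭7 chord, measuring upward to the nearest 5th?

The 9th of B minor eleventh is C♯; the 5th of D♭7 is A♭.
6 letter names make it a sixth; at 7 semitones (a whole step narrower than major) the quality is diminished.

diminished sixth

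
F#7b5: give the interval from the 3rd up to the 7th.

F#7b5: F#, A#, C, E.
So we need the interval from A# up to E.
From A# to E: 6 semitones over a fifth = diminished.

diminished 5th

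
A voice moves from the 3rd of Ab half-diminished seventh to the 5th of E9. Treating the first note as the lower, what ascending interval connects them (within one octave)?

augmented seventh

Ab half-diminished seventh has Cb as its 3rd, and E9 has B as its 5th.
7 letter names make it a seventh; at 12 semitones (a half step wider than major) the quality is augmented.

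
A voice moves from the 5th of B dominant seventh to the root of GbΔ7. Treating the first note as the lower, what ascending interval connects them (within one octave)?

B dominant seventh has F# as its 5th, and GbΔ7 has Gb as its root.
F# up to Gb is 0 semitones, a whole step narrower than a major second, so the interval is diminished.

diminished 2nd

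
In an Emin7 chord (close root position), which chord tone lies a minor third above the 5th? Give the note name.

Spelling the chord: E–G–B–D.
The 5th is B. A minor third above B is D.
D is the chord's 7th.

D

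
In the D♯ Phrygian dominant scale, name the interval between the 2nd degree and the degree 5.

D♯ phrygian dominant: D♯ E F𝄪 G♯ A♯ B C♯.
That puts E below A♯.
E up to A♯ is 6 semitones, a half step wider than a perfect fourth, so the interval is augmented.

augmented fourth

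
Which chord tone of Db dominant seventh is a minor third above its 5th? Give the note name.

Db dominant seventh is spelled Db F Ab Cb.
The 5th is Ab. A minor third above Ab is Cb.
Cb is the chord's 7th.

Cb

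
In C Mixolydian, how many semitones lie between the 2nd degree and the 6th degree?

7

The scale is C D E F G A Bb.
D up to A is a perfect fifth — 7 semitones.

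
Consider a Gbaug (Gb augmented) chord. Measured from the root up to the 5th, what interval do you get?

Gbaug is spelled Gb, Bb, D.
That puts Gb below D.
Gb up to D is 8 semitones, a half step wider than a perfect fifth, so the interval is augmented.

augmented fifth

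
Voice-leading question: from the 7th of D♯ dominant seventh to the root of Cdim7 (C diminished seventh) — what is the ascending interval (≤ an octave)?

D♯ dominant seventh has C♯ as its 7th, and Cdim7 (C diminished seventh) has C as its root.
8 letter names make it an octave; at 11 semitones (a half step narrower than perfect) the quality is diminished.

diminished octave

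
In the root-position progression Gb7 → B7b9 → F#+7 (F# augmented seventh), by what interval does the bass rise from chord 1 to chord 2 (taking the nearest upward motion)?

augmented third

The roots are Gb and B.
Gb up to B is 5 semitones, a half step wider than a major third, so the interval is augmented.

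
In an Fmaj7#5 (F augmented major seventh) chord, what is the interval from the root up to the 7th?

The chord tones of Fmaj7#5 are F–A–C♯–E.
The root is F and the 7th is E.
F up to E spans 7 letter names and 11 semitones — a major seventh.

major seventh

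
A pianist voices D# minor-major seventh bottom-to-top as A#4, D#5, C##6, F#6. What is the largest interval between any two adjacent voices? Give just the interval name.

M7

Adjacent intervals: A#4→D#5 = perfect fourth; D#5→C##6 = major seventh; C##6→F#6 = diminished fourth.
The largest is D#5 to C##6, a major seventh (11 semitones).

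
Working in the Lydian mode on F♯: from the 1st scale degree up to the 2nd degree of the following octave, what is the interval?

major 9th

The scale runs F♯ G♯ A♯ B♯ C♯ D♯ E♯.
1st scale degree = F♯; degree 2 (up an octave) = G♯.
From F♯ to G♯ is 14 semitones, exactly the major ninth.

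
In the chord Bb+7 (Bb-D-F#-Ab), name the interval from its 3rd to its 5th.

That puts D below F#.
From D to F# is 4 semitones, exactly the major third.

M3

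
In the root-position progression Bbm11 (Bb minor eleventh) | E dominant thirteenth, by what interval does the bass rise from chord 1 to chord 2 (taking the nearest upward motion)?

augmented 4th

The roots are Bb and E.
From Bb to E: 6 semitones over a fourth = augmented.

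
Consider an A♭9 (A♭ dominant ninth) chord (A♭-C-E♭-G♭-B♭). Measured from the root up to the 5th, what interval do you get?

perfect 5th

That puts A♭ below E♭.
Counting 5 letters and 7 half steps from A♭ gives a perfect fifth.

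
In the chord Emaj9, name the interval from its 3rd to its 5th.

minor 3rd

The chord tones of Emaj9 are E-G#-B-D#-F#.
The 3rd is G# and the 5th is B.
3 letter names make it a third; at 3 semitones (a half step narrower than major) the quality is minor.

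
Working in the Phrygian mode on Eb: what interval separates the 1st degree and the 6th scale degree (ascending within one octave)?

The scale runs Eb Fb Gb Ab Bb Cb Db.
So we need the interval from Eb up to Cb.
6 letter names make it a sixth; at 8 semitones (a half step narrower than major) the quality is minor.

m6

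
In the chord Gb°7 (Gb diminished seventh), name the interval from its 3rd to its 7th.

The chord tones of Gb°7 are Gb Bbb Dbb Fbb.
The 3rd is Bbb and the 7th is Fbb.
From Bbb to Fbb: 6 semitones over a fifth = diminished.

diminished fifth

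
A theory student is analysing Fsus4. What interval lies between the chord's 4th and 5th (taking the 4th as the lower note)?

Spelling the chord: F–B♭–C.
So we need the interval from B♭ up to C.
B♭ up to C spans 2 letter names and 2 semitones — a major second.

major second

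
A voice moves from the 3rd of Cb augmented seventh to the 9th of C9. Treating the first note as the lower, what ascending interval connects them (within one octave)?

The 3rd of Cb augmented seventh is Eb; the 9th of C9 is D.
From Eb to D is 11 semitones, exactly the major seventh.

major 7th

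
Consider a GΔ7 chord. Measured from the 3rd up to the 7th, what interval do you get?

perfect fifth

Spelling the chord: G–B–D–F#.
The 3rd is B and the 7th is F#.
B up to F# spans 5 letter names and 7 semitones — a perfect fifth.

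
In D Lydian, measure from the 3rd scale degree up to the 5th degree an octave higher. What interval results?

minor tenth

Spelling D Lydian: D E F♯ G♯ A B C♯.
The 3rd scale degree is F♯ and the scale degree 5 (up an octave) is A.
10 letter names make it a tenth; at 15 semitones (a half step narrower than major) the quality is minor.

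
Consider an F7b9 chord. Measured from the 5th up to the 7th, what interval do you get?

minor 3rd

F7b9 is spelled F, A, C, E♭, G♭.
5th = C; 7th = E♭.
From C to E♭: 3 semitones over a third = minor.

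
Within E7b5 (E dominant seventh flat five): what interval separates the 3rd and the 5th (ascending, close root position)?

diminished third

The chord tones of E dominant seventh flat five are E–G#–Bb–D.
That puts G# below Bb.
From G# to Bb: 2 semitones over a third = diminished.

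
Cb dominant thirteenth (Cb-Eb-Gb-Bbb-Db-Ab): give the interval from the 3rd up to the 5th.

m3

So we need the interval from Eb up to Gb.
From Eb to Gb: 3 semitones over a third = minor.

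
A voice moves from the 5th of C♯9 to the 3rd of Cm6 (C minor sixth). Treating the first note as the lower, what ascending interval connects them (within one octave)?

C♯9 has G♯ as its 5th, and Cm6 (C minor sixth) has E♭ as its 3rd.
From G♯ to E♭: 7 semitones over a sixth = diminished.

diminished 6th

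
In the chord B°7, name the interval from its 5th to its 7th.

minor third

Bdim7 is spelled B–D–F–Ab.
That puts F below Ab.
From F to Ab: 3 semitones over a third = minor.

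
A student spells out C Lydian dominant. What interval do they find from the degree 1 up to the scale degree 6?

Spelling C Lydian dominant: C D E F♯ G A B♭.
That puts C below A.
C up to A spans 6 letter names and 9 semitones — a major sixth.

major 6th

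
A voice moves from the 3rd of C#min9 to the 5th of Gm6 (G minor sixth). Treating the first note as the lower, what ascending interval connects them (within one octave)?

C#min9 has E as its 3rd, and Gm6 (G minor sixth) has D as its 5th.
E up to D is 10 semitones, a half step narrower than a major seventh, so the interval is minor.

minor seventh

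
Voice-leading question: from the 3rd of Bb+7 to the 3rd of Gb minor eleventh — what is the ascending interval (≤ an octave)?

diminished 6th

The 3rd of Bb+7 is D; the 3rd of Gb minor eleventh is Bbb.
6 letter names make it a sixth; at 7 semitones (a whole step narrower than major) the quality is diminished.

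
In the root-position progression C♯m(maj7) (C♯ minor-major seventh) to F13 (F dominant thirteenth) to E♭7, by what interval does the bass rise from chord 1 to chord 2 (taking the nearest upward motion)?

The roots are C♯ and F.
C♯ up to F is 4 semitones, a half step narrower than a perfect fourth, so the interval is diminished.

diminished fourth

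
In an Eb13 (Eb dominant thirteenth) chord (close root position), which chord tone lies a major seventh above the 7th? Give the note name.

Eb13 (Eb dominant thirteenth) is spelled Eb-G-Bb-Db-F-C.
The 7th is Db. A major seventh above Db is C.
C is the chord's 13th.

C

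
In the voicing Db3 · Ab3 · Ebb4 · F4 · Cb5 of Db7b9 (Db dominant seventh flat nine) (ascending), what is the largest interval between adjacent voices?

P5

Adjacent intervals: Db3→Ab3 = perfect fifth; Ab3→Ebb4 = diminished fifth; Ebb4→F4 = augmented second; F4→Cb5 = diminished fifth.
The largest is Db3 to Ab3, a perfect fifth (7 semitones).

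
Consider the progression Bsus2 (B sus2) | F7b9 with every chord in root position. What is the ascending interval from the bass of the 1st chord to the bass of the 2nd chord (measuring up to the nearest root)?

The roots are B and F.
5 letter names make it a fifth; at 6 semitones (a half step narrower than perfect) the quality is diminished.

diminished fifth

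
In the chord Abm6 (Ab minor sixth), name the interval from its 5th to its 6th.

Spelling the chord: Ab, Cb, Eb, F.
The 5th is Eb and the 6th is F.
Counting 2 letters and 2 half steps from Eb gives a major second.

major second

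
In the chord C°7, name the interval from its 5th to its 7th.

C°7 (C diminished seventh): C Eb Gb Bbb.
5th = Gb; 7th = Bbb.
Gb up to Bbb is 3 semitones, a half step narrower than a major third, so the interval is minor.

m3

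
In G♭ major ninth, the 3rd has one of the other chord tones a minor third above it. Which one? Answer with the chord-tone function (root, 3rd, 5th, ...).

5th

The chord tones of G♭ major ninth are G♭, B♭, D♭, F, A♭.
The 3rd is B♭. A minor third above B♭ is D♭.
D♭ is the chord's 5th.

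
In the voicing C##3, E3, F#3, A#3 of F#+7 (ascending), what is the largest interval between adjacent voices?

M3

Adjacent intervals: C##3→E3 = diminished third; E3→F#3 = major second; F#3→A#3 = major third.
The largest is F#3 to A#3, a major third (4 semitones).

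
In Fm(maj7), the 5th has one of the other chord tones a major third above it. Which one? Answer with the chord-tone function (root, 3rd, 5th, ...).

7th

FmM7 (F minor-major seventh) is spelled F-A♭-C-E.
The 5th is C. A major third above C is E.
E is the chord's 7th.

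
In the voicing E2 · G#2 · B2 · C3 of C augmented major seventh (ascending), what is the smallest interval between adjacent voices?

minor second

Adjacent intervals: E2→G#2 = major third; G#2→B2 = minor third; B2→C3 = minor second.
The smallest is B2 to C3, a minor second (1 semitone).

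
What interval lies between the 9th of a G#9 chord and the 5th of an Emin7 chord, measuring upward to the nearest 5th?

G#9 has A# as its 9th, and Emin7 has B as its 5th.
From A# to B: 1 semitone over a second = minor.

minor second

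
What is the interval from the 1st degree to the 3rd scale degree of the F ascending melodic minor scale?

Spelling the F ascending melodic minor scale: F G A♭ B♭ C D E.
So we need the interval from F up to A♭.
3 letter names make it a third; at 3 semitones (a half step narrower than major) the quality is minor.

minor 3rd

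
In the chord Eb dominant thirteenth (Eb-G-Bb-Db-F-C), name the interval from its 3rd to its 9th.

So we need the interval from G up to F.
G up to F is 10 semitones, a half step narrower than a major seventh, so the interval is minor.

m7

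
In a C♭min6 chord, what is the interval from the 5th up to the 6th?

The chord tones of C♭min6 (C♭ minor sixth) are C♭-E𝄫-G♭-A♭.
So we need the interval from G♭ up to A♭.
G♭ up to A♭ spans 2 letter names and 2 semitones — a major second.

major 2nd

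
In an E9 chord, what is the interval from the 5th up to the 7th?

Spelling the chord: E-G#-B-D-F#.
So we need the interval from B up to D.
B up to D is 3 semitones, a half step narrower than a major third, so the interval is minor.

minor third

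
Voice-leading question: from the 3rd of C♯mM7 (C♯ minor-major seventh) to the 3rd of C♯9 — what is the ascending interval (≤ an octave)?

augmented unison

C♯mM7 (C♯ minor-major seventh) has E as its 3rd, and C♯9 has E♯ as its 3rd.
From E to E♯: 1 semitone over a unison = augmented.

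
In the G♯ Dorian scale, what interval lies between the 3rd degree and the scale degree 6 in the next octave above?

augmented eleventh

G♯ dorian: G♯ A♯ B C♯ D♯ E♯ F♯.
That puts B below E♯.
From B to E♯: 18 semitones over an eleventh = augmented.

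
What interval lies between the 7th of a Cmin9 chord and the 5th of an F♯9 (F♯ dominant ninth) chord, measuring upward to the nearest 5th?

The 7th of Cmin9 is B♭; the 5th of F♯9 (F♯ dominant ninth) is C♯.
2 letter names make it a second; at 3 semitones (a half step wider than major) the quality is augmented.

augmented 2nd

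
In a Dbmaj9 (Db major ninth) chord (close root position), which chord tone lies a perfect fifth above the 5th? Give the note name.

Dbmaj9: Db F Ab C Eb.
The 5th is Ab. A perfect fifth above Ab is Eb.
Eb is the chord's 9th.

Eb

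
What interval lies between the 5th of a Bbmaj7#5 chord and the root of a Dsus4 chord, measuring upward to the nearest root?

The 5th of Bbmaj7#5 is F#; the root of Dsus4 is D.
F# up to D is 8 semitones, a half step narrower than a major sixth, so the interval is minor.

m6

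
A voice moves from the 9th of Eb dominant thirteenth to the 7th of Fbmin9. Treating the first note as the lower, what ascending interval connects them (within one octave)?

The 9th of Eb dominant thirteenth is F; the 7th of Fbmin9 is Ebb.
F up to Ebb is 9 semitones, a whole step narrower than a major seventh, so the interval is diminished.

d7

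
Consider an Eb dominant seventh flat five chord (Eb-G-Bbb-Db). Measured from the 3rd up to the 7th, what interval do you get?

diminished fifth

3rd = G; 7th = Db.
G up to Db is 6 semitones, a half step narrower than a perfect fifth, so the interval is diminished.
That tritone between 3rd and 7th is what gives the dominant seventh its pull toward resolution.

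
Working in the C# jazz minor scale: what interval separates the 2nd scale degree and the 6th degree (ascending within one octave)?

perfect fifth

The scale runs C# D# E F# G# A# B#.
So we need the interval from D# up to A#.
Counting 5 letters and 7 half steps from D# gives a perfect fifth.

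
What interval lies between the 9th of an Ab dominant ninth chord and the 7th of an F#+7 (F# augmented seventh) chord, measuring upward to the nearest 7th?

augmented fourth

Ab dominant ninth has Bb as its 9th, and F#+7 (F# augmented seventh) has E as its 7th.
4 letter names make it a fourth; at 6 semitones (a half step wider than perfect) the quality is augmented.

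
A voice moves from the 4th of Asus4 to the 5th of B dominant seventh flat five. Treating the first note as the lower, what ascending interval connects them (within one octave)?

minor 3rd

The 4th of Asus4 is D; the 5th of B dominant seventh flat five is F.
D up to F is 3 semitones, a half step narrower than a major third, so the interval is minor.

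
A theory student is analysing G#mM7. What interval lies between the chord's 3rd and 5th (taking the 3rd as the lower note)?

major third

G# minor-major seventh is spelled G#, B, D#, F##.
The 3rd is B and the 5th is D#.
From B to D# is 4 semitones, exactly the major third.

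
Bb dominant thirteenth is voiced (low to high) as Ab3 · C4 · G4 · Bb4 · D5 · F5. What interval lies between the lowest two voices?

Those voices are Ab3 and C4.
Ab up to C spans 3 letter names and 4 semitones — a major third.

major third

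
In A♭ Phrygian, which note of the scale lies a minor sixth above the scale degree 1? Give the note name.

The scale is A♭ B𝄫 C♭ D♭ E♭ F♭ G♭.
The scale degree 1 is A♭; a minor sixth above that is F♭ — scale degree 6.

Fb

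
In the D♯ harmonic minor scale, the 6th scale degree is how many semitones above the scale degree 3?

5

The scale is D♯ E♯ F♯ G♯ A♯ B C𝄪.
F♯ up to B is a perfect fourth — 5 semitones.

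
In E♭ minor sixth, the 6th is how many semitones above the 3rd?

6

E♭min6 (E♭ minor sixth) is spelled E♭ G♭ B♭ C.
G♭ to C is an augmented fourth: 6 semitones.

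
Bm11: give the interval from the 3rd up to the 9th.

B minor eleventh: B D F# A C# E.
So we need the interval from D up to C#.
From D to C# is 11 semitones, exactly the major seventh.

major seventh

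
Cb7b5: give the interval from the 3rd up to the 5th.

diminished third

Cb7b5 (Cb dominant seventh flat five) is spelled Cb Eb Gbb Bbb.
So we need the interval from Eb up to Gbb.
From Eb to Gbb: 2 semitones over a third = diminished.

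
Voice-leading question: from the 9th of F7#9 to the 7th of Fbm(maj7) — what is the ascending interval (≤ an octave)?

diminished 6th

The 9th of F7#9 is G#; the 7th of Fbm(maj7) is Eb.
From G# to Eb: 7 semitones over a sixth = diminished.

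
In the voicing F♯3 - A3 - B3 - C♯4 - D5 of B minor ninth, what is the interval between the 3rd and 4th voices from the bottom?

Those voices are B3 and C♯4.
Counting 2 letters and 2 half steps from B gives a major second.

major second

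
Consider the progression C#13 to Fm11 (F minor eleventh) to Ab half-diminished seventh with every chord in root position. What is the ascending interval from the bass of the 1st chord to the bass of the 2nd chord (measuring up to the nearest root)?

The roots are C# and F.
4 letter names make it a fourth; at 4 semitones (a half step narrower than perfect) the quality is diminished.

diminished fourth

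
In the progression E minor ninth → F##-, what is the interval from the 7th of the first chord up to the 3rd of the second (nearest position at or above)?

augmented fifth

The 7th of E minor ninth is D; the 3rd of F##- is A#.
D up to A# is 8 semitones, a half step wider than a perfect fifth, so the interval is augmented.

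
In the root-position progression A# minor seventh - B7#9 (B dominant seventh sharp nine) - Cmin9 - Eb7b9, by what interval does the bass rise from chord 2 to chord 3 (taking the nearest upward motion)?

m2

The roots are B and C.
B up to C is 1 semitone, a half step narrower than a major second, so the interval is minor.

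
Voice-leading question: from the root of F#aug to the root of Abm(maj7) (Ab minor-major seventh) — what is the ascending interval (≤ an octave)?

diminished third

F#aug has F# as its root, and Abm(maj7) (Ab minor-major seventh) has Ab as its root.
From F# to Ab: 2 semitones over a third = diminished.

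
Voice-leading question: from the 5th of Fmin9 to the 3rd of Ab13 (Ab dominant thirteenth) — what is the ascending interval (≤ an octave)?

Fmin9 has C as its 5th, and Ab13 (Ab dominant thirteenth) has C as its 3rd.
From C to C is 0 semitones, exactly the perfect unison.

perfect unison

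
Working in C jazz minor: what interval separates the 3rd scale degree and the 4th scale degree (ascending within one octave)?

major second

C melodic minor: C D E♭ F G A B.
That puts E♭ below F.
From E♭ to F is 2 semitones, exactly the major second.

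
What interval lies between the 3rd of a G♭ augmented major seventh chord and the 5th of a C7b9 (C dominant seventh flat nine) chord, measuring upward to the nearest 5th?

M6

G♭ augmented major seventh has B♭ as its 3rd, and C7b9 (C dominant seventh flat nine) has G as its 5th.
B♭ up to G spans 6 letter names and 9 semitones — a major sixth.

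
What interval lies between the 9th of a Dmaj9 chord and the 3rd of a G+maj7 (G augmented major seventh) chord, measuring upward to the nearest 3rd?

The 9th of Dmaj9 is E; the 3rd of G+maj7 (G augmented major seventh) is B.
From E to B is 7 semitones, exactly the perfect fifth.

perfect fifth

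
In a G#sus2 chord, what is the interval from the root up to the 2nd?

major second

G#sus2 is spelled G#-A#-D#.
The root is G# and the 2nd is A#.
From G# to A# is 2 semitones, exactly the major second.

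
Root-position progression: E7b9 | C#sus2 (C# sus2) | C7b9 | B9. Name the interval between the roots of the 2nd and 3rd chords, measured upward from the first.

d8

The roots are C# and C.
From C# to C: 11 semitones over an octave = diminished.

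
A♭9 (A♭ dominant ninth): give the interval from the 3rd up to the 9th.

m7

Spelling the chord: A♭-C-E♭-G♭-B♭.
3rd = C; 9th = B♭.
From C to B♭: 10 semitones over a seventh = minor.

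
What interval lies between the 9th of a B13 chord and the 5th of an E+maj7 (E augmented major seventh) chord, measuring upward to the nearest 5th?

major seventh

B13 has C# as its 9th, and E+maj7 (E augmented major seventh) has B# as its 5th.
Counting 7 letters and 11 half steps from C# gives a major seventh.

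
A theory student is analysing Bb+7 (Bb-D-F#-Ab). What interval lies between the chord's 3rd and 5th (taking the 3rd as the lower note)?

3rd = D; 5th = F#.
Counting 3 letters and 4 half steps from D gives a major third.

M3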